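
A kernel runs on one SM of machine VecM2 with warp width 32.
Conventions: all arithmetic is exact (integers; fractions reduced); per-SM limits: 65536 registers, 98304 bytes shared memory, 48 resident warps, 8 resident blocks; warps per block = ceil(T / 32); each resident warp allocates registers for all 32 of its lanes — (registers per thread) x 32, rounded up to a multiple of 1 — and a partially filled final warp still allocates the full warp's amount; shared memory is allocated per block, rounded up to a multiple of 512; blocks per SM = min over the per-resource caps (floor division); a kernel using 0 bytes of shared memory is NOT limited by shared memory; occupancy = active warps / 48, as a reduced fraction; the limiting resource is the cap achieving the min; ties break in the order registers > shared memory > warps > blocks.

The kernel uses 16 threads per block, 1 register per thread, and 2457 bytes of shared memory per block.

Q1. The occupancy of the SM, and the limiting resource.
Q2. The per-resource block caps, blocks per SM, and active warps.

Answer: occupancy 1/6, limited by blocks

registers: 2048 blocks
shared memory: 38 blocks
warps: 48 blocks
blocks: 8 blocks

Answer: 8 blocks, 8 active warps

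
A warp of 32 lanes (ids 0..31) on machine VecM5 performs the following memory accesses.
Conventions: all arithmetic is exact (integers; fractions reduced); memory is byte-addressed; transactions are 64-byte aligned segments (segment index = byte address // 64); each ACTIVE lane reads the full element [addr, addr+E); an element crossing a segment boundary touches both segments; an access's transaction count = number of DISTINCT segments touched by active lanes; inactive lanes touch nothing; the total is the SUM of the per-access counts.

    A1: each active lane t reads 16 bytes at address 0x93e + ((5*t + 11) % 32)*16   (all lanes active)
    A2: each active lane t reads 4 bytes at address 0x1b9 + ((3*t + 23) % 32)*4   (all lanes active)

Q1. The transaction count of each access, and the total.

A1: 9 transactions
A2: 3 transactions

Answer: 9,3; total 12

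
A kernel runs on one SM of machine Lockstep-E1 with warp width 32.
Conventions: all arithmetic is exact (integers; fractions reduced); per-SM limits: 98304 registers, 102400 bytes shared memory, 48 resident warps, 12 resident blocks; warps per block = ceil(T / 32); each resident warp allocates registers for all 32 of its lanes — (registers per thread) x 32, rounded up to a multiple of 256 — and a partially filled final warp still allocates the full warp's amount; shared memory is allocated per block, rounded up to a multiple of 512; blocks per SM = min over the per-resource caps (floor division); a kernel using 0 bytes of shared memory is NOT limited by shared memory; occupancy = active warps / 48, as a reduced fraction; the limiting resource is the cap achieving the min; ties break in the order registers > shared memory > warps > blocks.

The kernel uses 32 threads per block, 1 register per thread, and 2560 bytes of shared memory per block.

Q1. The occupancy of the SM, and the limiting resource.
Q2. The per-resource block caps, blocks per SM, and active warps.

Answer: occupancy 1/4, limited by blocks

registers: 384 blocks
shared memory: 40 blocks
warps: 48 blocks
blocks: 12 blocks

Answer: 12 blocks, 12 active warps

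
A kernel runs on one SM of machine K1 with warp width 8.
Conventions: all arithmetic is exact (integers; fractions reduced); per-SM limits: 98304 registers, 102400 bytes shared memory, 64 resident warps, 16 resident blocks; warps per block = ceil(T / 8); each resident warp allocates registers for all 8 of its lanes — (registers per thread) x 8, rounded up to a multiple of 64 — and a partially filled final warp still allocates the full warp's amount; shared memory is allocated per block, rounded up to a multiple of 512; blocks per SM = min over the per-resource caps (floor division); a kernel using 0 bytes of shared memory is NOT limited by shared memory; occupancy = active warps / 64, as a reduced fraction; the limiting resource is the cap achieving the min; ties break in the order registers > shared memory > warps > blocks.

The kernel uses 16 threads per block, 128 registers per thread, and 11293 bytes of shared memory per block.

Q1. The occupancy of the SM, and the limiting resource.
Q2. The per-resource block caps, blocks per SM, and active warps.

Answer: occupancy 1/4, limited by shared memory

registers: 48 blocks
shared memory: 8 blocks
warps: 32 blocks
blocks: 16 blocks

Answer: 8 blocks, 16 active warps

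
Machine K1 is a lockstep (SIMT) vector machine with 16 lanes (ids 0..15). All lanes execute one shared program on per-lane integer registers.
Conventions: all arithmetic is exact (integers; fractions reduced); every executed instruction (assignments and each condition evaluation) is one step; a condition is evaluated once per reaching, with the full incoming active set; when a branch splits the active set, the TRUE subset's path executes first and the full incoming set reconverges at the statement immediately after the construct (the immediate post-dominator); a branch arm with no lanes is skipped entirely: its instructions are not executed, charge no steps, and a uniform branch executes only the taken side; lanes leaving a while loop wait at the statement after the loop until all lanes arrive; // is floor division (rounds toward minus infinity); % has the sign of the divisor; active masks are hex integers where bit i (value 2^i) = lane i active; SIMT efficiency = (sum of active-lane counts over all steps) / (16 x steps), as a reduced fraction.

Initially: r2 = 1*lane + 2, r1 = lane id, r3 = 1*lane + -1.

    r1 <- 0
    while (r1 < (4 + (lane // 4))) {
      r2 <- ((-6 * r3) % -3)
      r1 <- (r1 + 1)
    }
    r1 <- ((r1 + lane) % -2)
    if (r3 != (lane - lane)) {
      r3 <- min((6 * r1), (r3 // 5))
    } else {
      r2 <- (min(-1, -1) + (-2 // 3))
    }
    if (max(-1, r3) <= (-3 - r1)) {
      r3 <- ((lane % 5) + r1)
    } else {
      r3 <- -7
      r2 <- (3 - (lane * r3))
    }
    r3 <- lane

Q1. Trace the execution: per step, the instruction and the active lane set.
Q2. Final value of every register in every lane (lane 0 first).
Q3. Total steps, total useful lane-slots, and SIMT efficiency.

step 0: r1 <- 0                      0xffff
step 1: eval (r1 < (4 + (lane // 4))) 0xffff
step 2: r2 <- ((-6 * r3) % -3)       0xffff
step 3: r1 <- (r1 + 1)               0xffff
step 4: eval (r1 < (4 + (lane // 4))) 0xffff
step 5: r2 <- ((-6 * r3) % -3)       0xffff
step 6: r1 <- (r1 + 1)               0xffff
step 7: eval (r1 < (4 + (lane // 4))) 0xffff
step 8: r2 <- ((-6 * r3) % -3)       0xffff
step 9: r1 <- (r1 + 1)               0xffff
step 10: eval (r1 < (4 + (lane // 4))) 0xffff
step 11: r2 <- ((-6 * r3) % -3)       0xffff
step 12: r1 <- (r1 + 1)               0xffff
step 13: eval (r1 < (4 + (lane // 4))) 0xffff
step 14: r2 <- ((-6 * r3) % -3)       0xfff0
step 15: r1 <- (r1 + 1)               0xfff0
step 16: eval (r1 < (4 + (lane // 4))) 0xfff0
step 17: r2 <- ((-6 * r3) % -3)       0xff00
step 18: r1 <- (r1 + 1)               0xff00
step 19: eval (r1 < (4 + (lane // 4))) 0xff00
step 20: r2 <- ((-6 * r3) % -3)       0xf000
step 21: r1 <- (r1 + 1)               0xf000
step 22: eval (r1 < (4 + (lane // 4))) 0xf000
step 23: r1 <- ((r1 + lane) % -2)     0xffff
step 24: eval (r3 != (lane - lane))   0xffff
step 25: r3 <- min((6 * r1), (r3 // 5)) 0xfffd
step 26: r2 <- (min(-1, -1) + (-2 // 3)) 0x0002
step 27: eval (max(-1, r3) <= (-3 - r1)) 0xffff
step 28: r3 <- -7                     0xffff
step 29: r2 <- (3 - (lane * r3))      0xffff
step 30: r3 <- lane                   0xffff

Answer: 31 steps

r2: 3,10,17,24,31,38,45,52,59,66,73,80,87,94,101,108
r1: 0,-1,0,-1,-1,0,-1,0,0,-1,0,-1,-1,0,-1,0
r3: 0,1,2,3,4,5,6,7,8,9,10,11,12,13,14,15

steps = 31; useful = 408; efficiency = 408/496 = 51/62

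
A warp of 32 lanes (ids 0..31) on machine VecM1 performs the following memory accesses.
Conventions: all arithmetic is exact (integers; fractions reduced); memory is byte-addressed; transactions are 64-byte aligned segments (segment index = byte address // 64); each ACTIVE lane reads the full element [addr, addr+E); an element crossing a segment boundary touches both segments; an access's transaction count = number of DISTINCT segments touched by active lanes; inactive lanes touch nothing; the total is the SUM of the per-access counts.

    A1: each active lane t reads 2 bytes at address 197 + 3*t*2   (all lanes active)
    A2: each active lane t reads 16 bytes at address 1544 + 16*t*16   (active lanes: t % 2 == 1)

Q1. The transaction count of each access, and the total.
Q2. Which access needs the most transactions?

A1: 4 transactions
A2: 16 transactions

Answer: 4,16; total 20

Answer: A2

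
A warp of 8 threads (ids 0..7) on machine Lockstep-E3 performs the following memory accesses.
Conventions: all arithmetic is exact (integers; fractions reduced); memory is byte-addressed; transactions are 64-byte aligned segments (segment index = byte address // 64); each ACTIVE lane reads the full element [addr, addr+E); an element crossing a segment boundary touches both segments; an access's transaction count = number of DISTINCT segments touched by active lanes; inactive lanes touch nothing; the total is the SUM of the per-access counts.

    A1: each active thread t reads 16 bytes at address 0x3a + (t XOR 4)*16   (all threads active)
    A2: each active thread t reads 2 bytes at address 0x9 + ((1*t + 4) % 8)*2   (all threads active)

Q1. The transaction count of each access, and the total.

A1: 3 transactions
A2: 1 transaction

Answer: 3,1; total 4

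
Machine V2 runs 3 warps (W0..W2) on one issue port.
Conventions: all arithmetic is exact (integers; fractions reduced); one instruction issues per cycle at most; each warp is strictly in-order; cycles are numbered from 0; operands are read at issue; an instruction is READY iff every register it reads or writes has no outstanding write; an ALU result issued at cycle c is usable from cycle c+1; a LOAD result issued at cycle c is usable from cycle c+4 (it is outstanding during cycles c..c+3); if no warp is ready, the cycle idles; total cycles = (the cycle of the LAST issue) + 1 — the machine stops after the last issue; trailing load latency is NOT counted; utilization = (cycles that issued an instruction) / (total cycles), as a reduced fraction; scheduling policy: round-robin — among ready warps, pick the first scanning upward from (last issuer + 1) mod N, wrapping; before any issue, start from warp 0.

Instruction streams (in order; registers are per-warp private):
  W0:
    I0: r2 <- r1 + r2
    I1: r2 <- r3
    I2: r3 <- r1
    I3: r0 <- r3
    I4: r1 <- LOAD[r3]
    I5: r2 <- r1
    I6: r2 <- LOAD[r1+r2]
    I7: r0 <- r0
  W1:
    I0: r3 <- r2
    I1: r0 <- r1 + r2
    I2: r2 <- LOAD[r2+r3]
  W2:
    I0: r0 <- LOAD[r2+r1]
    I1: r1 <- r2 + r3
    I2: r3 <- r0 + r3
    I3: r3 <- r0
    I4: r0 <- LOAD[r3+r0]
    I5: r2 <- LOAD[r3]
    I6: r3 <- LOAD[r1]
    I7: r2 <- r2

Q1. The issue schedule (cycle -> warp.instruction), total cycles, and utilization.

cycle 0: W0.I0
cycle 1: W1.I0
cycle 2: W2.I0
cycle 3: W0.I1
cycle 4: W1.I1
cycle 5: W2.I1
cycle 6: W0.I2
cycle 7: W1.I2
cycle 8: W2.I2
cycle 9: W0.I3
cycle 10: W2.I3
cycle 11: W0.I4
cycle 12: W2.I4
cycle 13: W2.I5
cycle 14: W2.I6
cycle 15: W0.I5
cycle 16: W0.I6
cycle 17: W2.I7
cycle 18: W0.I7

Answer: 19 cycles, utilization 1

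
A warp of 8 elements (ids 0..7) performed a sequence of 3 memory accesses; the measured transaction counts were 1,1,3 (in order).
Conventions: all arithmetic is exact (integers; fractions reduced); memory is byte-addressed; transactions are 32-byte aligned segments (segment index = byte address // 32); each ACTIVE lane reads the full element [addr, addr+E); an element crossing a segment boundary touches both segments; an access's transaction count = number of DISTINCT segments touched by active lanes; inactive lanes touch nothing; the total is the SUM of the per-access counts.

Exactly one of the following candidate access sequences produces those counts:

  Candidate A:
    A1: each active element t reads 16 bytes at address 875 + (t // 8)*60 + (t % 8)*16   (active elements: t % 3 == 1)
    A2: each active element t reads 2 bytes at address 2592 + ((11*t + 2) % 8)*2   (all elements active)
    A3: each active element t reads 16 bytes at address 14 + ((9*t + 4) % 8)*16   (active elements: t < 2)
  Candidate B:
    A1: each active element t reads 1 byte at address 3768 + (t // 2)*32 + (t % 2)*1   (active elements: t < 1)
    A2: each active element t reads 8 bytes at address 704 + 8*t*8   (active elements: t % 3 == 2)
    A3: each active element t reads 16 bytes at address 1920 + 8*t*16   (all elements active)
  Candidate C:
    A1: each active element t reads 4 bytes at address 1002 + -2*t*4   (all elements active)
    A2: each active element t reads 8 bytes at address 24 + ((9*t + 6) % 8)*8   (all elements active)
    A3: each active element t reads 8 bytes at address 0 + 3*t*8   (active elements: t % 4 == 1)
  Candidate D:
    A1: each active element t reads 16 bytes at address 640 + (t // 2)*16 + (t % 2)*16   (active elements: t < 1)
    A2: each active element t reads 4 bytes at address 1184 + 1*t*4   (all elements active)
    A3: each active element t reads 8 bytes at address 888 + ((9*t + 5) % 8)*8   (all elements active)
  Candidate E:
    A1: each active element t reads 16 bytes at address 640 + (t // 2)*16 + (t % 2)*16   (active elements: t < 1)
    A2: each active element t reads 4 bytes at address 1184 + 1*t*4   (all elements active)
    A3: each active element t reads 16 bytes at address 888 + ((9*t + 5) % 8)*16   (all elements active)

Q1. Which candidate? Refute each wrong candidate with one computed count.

A: A1 gives 5 transactions, not 1
B: A2 gives 2 transactions, not 1
C: A1 gives 3 transactions, not 1
E: A3 gives 5 transactions, not 3
D: all counts match (1,1,3)

Answer: D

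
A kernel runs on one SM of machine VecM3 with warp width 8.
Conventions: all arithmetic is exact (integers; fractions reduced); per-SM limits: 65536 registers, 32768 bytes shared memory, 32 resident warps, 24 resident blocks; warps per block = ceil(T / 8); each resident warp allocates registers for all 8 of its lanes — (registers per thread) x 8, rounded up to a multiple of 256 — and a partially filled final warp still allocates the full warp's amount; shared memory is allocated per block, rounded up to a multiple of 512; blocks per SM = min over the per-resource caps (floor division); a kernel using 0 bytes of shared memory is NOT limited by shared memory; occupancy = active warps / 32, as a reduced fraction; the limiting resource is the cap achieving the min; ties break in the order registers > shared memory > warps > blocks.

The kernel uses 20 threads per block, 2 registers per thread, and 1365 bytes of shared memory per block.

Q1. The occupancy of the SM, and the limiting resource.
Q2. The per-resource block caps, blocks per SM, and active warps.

Answer: occupancy 15/16, limited by warps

registers: 85 blocks
shared memory: 21 blocks
warps: 10 blocks
blocks: 24 blocks

Answer: 10 blocks, 30 active warps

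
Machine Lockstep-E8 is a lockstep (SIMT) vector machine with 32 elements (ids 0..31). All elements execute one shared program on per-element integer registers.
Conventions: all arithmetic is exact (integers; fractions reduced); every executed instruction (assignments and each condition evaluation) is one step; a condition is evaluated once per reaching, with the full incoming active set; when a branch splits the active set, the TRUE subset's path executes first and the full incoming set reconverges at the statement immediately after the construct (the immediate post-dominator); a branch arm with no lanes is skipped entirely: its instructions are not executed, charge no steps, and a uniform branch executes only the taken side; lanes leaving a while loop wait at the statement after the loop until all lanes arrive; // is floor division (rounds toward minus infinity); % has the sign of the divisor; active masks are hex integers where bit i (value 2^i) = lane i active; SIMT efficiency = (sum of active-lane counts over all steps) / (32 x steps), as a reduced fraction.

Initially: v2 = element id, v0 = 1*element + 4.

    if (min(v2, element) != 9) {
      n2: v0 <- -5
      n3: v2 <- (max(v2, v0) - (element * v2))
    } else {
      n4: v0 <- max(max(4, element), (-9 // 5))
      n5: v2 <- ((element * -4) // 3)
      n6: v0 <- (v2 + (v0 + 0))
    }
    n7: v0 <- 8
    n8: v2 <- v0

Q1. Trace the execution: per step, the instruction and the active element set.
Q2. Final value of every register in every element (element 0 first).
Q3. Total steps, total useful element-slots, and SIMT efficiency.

step 0: eval (min(v2, element) != 9) 0xffffffff
step 1: v0 <- -5                     0xfffffdff
step 2: v2 <- (max(v2, v0) - (element * v2)) 0xfffffdff
step 3: v0 <- max(max(4, element), (-9 // 5)) 0x00000200
step 4: v2 <- ((element * -4) // 3)  0x00000200
step 5: v0 <- (v2 + (v0 + 0))        0x00000200
step 6: v0 <- 8                      0xffffffff
step 7: v2 <- v0                     0xffffffff

Answer: 8 steps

v2: 8,8,8,8,8,8,8,8,8,8,8,8,8,8,8,8,8,8,8,8,8,8,8,8,8,8,8,8,8,8,8,8
v0: 8,8,8,8,8,8,8,8,8,8,8,8,8,8,8,8,8,8,8,8,8,8,8,8,8,8,8,8,8,8,8,8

steps = 8; useful = 161; efficiency = 161/256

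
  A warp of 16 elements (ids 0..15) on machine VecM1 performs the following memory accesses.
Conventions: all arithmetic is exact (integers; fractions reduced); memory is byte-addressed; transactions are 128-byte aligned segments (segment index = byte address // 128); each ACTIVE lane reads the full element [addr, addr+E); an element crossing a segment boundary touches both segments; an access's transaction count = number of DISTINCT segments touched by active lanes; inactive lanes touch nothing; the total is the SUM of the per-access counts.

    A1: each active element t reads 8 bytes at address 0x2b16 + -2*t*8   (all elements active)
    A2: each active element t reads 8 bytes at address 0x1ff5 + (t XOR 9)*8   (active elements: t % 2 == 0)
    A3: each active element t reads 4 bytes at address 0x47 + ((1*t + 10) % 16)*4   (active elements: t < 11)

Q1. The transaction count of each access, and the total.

A1: 3 transactions
A2: 2 transactions
A3: 2 transactions

Answer: 3,2,2; total 7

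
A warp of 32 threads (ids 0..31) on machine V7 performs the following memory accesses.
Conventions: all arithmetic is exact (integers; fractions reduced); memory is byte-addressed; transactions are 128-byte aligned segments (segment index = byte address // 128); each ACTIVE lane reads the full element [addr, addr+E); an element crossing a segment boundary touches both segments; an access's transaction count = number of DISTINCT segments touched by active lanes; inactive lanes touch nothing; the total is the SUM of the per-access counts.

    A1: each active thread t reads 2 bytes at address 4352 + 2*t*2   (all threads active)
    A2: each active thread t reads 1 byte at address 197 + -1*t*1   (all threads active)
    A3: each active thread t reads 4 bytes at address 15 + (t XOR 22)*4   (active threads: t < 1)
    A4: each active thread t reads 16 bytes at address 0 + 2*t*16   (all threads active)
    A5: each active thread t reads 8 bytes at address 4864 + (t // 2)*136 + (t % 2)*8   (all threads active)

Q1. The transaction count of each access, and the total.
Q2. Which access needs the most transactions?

A1: 1 transaction
A2: 1 transaction
A3: 1 transaction
A4: 8 transactions
A5: 17 transactions

Answer: 1,1,1,8,17; total 28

Answer: A5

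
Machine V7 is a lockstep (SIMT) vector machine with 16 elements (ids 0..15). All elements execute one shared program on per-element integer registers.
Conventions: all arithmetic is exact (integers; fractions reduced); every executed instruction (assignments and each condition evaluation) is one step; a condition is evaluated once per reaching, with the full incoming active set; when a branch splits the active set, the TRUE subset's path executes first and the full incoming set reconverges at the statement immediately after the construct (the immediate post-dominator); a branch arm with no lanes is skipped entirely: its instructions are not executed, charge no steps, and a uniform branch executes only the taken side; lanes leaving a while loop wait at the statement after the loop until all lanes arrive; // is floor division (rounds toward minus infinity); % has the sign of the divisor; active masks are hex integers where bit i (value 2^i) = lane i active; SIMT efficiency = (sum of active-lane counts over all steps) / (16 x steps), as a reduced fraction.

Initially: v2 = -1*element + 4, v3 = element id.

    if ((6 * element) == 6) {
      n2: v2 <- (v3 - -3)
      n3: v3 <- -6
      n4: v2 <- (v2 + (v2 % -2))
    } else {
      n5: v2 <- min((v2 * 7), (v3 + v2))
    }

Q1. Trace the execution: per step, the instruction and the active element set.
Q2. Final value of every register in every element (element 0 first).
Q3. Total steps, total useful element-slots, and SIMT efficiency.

step 0: eval ((6 * element) == 6)    0xffff
step 1: v2 <- (v3 - -3)              0x0002
step 2: v3 <- -6                     0x0002
step 3: v2 <- (v2 + (v2 % -2))       0x0002
step 4: v2 <- min((v2 * 7), (v3 + v2)) 0xfffd

Answer: 5 steps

v2: 4,4,4,4,0,-7,-14,-21,-28,-35,-42,-49,-56,-63,-70,-77
v3: 0,-6,2,3,4,5,6,7,8,9,10,11,12,13,14,15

steps = 5; useful = 34; efficiency = 34/80 = 17/40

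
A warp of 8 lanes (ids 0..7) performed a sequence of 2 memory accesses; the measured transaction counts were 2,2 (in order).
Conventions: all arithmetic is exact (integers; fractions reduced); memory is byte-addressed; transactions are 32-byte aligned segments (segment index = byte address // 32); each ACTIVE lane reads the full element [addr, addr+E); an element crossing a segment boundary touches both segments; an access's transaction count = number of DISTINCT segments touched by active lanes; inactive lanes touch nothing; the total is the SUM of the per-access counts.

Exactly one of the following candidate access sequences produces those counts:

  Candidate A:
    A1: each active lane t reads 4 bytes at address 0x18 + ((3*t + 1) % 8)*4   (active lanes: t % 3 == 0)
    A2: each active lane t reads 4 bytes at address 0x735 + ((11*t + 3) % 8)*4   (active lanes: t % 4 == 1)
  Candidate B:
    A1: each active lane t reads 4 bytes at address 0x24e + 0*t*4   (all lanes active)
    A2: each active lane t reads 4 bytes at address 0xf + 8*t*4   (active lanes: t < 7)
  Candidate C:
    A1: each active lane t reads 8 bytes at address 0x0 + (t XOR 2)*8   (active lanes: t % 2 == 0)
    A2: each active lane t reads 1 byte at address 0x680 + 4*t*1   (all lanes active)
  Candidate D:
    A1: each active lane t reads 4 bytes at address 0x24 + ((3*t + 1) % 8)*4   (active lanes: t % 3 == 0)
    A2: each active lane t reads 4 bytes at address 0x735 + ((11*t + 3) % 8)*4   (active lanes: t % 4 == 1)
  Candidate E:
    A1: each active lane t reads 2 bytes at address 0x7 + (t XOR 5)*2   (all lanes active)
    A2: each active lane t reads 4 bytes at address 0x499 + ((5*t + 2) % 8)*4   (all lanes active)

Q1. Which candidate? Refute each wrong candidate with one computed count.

B: A1 gives 1 transaction, not 2
C: A2 gives 1 transaction, not 2
D: A1 gives 1 transaction, not 2
E: A1 gives 1 transaction, not 2
A: all counts match (2,2)

Answer: A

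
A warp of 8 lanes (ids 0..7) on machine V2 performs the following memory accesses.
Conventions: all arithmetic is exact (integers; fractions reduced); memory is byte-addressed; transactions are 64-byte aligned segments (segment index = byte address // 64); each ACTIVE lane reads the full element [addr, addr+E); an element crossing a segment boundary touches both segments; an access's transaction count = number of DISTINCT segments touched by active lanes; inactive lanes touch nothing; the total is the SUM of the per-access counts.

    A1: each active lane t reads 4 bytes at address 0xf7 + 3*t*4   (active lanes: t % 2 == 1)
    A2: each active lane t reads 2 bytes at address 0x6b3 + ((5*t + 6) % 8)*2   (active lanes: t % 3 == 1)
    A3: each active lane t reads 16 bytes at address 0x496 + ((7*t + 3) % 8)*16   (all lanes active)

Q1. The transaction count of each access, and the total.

A1: 2 transactions
A2: 1 transaction
A3: 3 transactions

Answer: 2,1,3; total 6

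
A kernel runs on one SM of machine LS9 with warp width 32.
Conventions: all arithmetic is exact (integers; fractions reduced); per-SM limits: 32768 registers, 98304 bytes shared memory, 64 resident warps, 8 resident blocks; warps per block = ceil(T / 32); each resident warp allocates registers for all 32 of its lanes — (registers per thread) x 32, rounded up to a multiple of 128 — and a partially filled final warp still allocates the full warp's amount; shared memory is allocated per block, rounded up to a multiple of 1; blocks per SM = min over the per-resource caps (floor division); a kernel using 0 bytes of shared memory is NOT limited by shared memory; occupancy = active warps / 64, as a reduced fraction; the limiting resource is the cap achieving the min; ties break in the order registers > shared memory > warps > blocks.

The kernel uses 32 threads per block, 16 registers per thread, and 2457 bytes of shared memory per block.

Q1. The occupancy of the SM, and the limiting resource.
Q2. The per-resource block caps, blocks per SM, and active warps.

Answer: occupancy 1/8, limited by blocks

registers: 64 blocks
shared memory: 40 blocks
warps: 64 blocks
blocks: 8 blocks

Answer: 8 blocks, 8 active warps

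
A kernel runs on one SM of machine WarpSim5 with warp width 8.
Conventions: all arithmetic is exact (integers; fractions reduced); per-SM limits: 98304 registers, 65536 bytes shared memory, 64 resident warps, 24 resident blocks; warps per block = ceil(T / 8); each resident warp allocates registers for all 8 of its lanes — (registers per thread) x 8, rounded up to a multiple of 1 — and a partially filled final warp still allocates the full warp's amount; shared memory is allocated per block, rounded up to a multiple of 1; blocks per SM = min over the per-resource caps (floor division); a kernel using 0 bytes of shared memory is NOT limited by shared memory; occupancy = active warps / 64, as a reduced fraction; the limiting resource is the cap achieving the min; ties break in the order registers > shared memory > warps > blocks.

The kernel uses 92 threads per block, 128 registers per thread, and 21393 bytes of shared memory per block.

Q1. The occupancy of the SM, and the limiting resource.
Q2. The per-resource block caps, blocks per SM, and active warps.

Answer: occupancy 9/16, limited by shared memory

registers: 8 blocks
shared memory: 3 blocks
warps: 5 blocks
blocks: 24 blocks

Answer: 3 blocks, 36 active warps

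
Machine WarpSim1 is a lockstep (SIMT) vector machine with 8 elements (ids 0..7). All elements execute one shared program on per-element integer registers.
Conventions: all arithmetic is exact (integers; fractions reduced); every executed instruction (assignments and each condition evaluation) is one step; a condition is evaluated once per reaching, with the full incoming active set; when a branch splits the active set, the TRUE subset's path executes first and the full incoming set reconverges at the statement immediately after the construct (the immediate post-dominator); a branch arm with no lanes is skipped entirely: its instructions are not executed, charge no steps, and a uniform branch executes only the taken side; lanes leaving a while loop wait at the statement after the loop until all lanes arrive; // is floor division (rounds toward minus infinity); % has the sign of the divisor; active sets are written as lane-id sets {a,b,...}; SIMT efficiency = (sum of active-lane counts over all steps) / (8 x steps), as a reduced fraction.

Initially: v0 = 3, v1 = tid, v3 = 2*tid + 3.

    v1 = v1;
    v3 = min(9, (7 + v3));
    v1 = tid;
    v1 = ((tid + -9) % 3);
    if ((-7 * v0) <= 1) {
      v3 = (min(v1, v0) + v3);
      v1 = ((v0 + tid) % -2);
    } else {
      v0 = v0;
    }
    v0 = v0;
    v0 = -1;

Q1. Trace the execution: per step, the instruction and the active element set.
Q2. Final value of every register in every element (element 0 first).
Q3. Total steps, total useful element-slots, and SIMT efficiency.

step 0: v1 <- v1                     {0,1,2,3,4,5,6,7}
step 1: v3 <- min(9, (7 + v3))       {0,1,2,3,4,5,6,7}
step 2: v1 <- tid                    {0,1,2,3,4,5,6,7}
step 3: v1 <- ((tid + -9) % 3)       {0,1,2,3,4,5,6,7}
step 4: eval ((-7 * v0) <= 1)        {0,1,2,3,4,5,6,7}
step 5: v3 <- (min(v1, v0) + v3)     {0,1,2,3,4,5,6,7}
step 6: v1 <- ((v0 + tid) % -2)      {0,1,2,3,4,5,6,7}
step 7: v0 <- v0                     {0,1,2,3,4,5,6,7}
step 8: v0 <- -1                     {0,1,2,3,4,5,6,7}

Answer: 9 steps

v0: -1,-1,-1,-1,-1,-1,-1,-1
v1: -1,0,-1,0,-1,0,-1,0
v3: 9,10,11,9,10,11,9,10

steps = 9; useful = 72; efficiency = 72/72 = 1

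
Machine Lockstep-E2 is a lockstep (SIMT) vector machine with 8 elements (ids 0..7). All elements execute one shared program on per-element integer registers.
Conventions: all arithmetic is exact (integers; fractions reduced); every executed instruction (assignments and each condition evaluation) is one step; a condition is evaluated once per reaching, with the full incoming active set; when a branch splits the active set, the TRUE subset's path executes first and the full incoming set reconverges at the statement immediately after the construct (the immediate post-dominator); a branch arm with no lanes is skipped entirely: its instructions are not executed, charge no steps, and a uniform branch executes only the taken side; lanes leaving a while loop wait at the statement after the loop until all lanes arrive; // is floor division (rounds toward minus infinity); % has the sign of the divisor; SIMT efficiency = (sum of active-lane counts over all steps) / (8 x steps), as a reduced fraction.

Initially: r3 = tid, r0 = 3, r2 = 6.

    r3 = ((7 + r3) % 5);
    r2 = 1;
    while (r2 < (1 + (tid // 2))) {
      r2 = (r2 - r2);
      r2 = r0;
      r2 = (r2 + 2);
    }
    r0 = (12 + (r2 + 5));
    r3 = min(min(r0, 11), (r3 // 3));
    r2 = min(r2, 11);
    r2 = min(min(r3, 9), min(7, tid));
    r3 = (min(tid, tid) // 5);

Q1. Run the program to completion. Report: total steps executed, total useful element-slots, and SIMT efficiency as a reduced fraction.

Answer: 12 steps, 88 useful, 11/12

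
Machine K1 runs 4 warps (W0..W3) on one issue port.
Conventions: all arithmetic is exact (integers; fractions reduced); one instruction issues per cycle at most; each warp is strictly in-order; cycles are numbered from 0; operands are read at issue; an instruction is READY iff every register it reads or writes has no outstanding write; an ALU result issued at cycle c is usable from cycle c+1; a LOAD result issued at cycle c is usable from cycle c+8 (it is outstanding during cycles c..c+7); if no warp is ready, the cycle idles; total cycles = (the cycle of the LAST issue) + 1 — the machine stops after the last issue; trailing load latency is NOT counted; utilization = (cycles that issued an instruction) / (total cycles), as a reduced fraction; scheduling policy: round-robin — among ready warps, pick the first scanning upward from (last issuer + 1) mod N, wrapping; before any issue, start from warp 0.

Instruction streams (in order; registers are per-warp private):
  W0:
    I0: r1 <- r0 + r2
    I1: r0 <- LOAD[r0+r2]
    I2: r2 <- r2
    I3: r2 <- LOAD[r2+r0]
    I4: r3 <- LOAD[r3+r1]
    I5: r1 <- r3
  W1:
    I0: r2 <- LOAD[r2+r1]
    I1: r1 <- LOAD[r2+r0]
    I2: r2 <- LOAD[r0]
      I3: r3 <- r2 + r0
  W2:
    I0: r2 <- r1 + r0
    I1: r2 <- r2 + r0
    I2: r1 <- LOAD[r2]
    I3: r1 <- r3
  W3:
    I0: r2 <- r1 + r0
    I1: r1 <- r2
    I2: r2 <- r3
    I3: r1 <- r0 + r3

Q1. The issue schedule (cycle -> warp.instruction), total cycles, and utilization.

cycle 0: W0.I0
cycle 1: W1.I0
cycle 2: W2.I0
cycle 3: W3.I0
cycle 4: W0.I1
cycle 5: W2.I1
cycle 6: W3.I1
cycle 7: W0.I2
cycle 8: W2.I2
cycle 9: W3.I2
cycle 10: W1.I1
cycle 11: W3.I3
cycle 12: W0.I3
cycle 13: W1.I2
cycle 14: W0.I4
cycle 15: idle
cycle 16: W2.I3
cycle 17: idle
cycle 18: idle
cycle 19: idle
cycle 20: idle
cycle 21: W1.I3
cycle 22: W0.I5

Answer: 23 cycles, utilization 18/23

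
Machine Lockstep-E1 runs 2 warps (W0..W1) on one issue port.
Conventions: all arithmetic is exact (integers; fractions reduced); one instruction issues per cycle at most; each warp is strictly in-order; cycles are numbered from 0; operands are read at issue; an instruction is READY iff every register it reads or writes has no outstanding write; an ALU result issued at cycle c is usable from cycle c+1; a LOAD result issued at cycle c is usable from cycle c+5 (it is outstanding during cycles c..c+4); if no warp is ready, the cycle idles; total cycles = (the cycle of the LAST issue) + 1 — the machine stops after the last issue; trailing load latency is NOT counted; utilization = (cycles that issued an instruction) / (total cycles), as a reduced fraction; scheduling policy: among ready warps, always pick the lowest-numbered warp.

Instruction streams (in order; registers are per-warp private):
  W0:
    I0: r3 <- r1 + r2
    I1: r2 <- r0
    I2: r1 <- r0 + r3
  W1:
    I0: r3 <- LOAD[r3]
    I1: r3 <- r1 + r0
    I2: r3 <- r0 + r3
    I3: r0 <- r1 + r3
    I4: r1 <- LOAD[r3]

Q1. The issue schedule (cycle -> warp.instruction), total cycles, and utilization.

cycle 0: W0.I0
cycle 1: W0.I1
cycle 2: W0.I2
cycle 3: W1.I0
cycle 4: idle
cycle 5: idle
cycle 6: idle
cycle 7: idle
cycle 8: W1.I1
cycle 9: W1.I2
cycle 10: W1.I3
cycle 11: W1.I4

Answer: 12 cycles, utilization 2/3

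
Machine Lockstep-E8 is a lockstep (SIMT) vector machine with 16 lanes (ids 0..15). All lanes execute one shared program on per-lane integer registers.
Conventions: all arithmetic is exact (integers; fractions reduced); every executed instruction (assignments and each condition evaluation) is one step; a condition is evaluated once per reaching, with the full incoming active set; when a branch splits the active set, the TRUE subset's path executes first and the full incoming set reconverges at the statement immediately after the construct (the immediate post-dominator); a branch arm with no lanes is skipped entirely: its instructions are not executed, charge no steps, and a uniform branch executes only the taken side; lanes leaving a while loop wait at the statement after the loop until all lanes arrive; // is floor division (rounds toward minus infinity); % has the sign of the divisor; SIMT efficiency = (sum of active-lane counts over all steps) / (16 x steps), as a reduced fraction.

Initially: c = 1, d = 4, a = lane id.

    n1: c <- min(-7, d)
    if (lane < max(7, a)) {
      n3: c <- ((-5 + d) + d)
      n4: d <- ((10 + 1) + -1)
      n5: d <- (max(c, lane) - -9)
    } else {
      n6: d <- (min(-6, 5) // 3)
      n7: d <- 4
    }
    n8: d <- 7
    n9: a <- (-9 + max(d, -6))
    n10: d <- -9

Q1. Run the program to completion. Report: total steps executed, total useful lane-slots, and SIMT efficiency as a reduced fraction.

Answer: 10 steps, 119 useful, 119/160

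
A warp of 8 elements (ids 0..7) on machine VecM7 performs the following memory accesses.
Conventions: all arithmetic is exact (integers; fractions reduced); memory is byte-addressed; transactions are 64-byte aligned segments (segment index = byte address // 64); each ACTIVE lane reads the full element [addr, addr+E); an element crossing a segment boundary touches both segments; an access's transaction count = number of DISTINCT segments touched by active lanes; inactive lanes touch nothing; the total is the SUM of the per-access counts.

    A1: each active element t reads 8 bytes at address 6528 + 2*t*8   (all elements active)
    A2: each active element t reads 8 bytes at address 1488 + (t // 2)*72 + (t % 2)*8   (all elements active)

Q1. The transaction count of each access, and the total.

A1: 2 transactions
A2: 4 transactions

Answer: 2,4; total 6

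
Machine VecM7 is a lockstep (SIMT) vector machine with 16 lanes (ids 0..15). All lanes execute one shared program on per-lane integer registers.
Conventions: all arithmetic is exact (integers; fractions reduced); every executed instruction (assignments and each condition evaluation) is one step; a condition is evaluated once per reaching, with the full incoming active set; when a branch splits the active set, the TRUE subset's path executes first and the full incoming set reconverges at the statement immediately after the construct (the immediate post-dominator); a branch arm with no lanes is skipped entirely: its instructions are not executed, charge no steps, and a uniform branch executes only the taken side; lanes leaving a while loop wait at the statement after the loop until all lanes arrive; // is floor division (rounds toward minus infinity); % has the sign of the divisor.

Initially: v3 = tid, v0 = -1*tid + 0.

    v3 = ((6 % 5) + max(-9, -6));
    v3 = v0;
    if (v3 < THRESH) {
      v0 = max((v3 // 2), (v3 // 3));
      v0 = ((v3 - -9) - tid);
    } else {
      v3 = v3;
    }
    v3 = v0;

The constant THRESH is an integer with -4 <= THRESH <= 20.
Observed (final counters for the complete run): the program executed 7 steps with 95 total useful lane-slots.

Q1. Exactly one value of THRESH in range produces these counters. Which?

Answer: THRESH = 0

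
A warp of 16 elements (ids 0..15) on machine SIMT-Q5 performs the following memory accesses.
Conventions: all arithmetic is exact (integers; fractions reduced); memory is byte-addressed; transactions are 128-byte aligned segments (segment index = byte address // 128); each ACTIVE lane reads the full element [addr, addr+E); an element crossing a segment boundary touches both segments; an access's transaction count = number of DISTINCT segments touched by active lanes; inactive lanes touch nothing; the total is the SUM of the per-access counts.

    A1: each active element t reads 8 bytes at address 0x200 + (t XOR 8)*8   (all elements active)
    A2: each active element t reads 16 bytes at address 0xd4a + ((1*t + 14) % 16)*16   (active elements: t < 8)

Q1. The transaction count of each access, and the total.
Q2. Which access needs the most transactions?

A1: 1 transaction
A2: 3 transactions

Answer: 1,3; total 4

Answer: A2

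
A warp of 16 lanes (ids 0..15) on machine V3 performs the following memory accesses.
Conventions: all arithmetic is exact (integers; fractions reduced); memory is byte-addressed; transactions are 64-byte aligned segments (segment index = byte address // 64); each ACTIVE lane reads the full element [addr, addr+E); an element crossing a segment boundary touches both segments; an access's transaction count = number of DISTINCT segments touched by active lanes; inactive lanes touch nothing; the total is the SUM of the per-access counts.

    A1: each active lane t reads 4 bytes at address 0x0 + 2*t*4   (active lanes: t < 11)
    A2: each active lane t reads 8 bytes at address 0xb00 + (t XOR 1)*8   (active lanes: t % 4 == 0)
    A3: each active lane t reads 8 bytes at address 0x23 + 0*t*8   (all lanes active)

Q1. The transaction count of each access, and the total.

A1: 2 transactions
A2: 2 transactions
A3: 1 transaction

Answer: 2,2,1; total 5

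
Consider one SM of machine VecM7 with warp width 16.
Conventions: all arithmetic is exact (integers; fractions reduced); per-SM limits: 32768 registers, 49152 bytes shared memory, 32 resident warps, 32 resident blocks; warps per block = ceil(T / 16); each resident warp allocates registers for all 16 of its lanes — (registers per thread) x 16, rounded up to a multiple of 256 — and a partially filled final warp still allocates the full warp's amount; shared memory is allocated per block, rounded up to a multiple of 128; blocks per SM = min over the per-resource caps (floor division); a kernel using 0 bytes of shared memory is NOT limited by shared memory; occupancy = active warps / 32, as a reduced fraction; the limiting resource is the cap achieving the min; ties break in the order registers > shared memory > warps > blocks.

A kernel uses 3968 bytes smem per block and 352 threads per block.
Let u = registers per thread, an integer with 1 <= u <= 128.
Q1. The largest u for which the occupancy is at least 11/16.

Answer: u = 80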